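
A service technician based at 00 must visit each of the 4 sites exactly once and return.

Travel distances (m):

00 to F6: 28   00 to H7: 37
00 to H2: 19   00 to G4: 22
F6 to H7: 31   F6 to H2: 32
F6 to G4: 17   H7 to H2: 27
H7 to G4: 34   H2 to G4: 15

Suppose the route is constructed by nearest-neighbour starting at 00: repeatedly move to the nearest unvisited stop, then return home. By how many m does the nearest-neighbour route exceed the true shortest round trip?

00: H2=19, G4=22, F6=28, H7=37 ⇒ H2
H2: G4=15, H7=27, F6=32 ⇒ G4
G4: F6=17, H7=34 ⇒ F6
F6: H7=31 ⇒ H7
NN route 00 → H2 → G4 → F6 → H7 → 00 costs 119.
Optimal: 00 → H2 → H7 → F6 → G4 → 00 costs 116 (by enumerating all 12 distinct tours).
Excess = 119 − 116 = 3.

Excess over optimum: 3 m.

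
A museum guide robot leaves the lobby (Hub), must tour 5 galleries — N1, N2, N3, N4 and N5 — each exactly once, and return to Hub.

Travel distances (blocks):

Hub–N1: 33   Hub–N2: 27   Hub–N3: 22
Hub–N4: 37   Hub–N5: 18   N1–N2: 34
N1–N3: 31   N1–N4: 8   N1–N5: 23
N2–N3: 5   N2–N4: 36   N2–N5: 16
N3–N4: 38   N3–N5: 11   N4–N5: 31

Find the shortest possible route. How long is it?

Minimum total distance: 111 blocks.

Hub→N1→N2→N3→N4→N5→Hub: 33+34+5+38+31+18 = 159
Hub→N1→N2→N3→N5→N4→Hub: 33+34+5+11+31+37 = 151
Hub→N1→N2→N4→N3→N5→Hub: 33+34+36+38+11+18 = 170
Hub→N1→N2→N4→N5→N3→Hub: 33+34+36+31+11+22 = 167
Hub→N1→N2→N5→N3→N4→Hub: 33+34+16+11+38+37 = 169
Hub→N1→N2→N5→N4→N3→Hub: 33+34+16+31+38+22 = 174
Hub→N1→N3→N2→N4→N5→Hub: 33+31+5+36+31+18 = 154
Hub→N1→N3→N2→N5→N4→Hub: 33+31+5+16+31+37 = 153
Hub→N1→N3→N4→N2→N5→Hub: 33+31+38+36+16+18 = 172
Hub→N1→N3→N4→N5→N2→Hub: 33+31+38+31+16+27 = 176
Hub→N1→N3→N5→N2→N4→Hub: 33+31+11+16+36+37 = 164
Hub→N1→N3→N5→N4→N2→Hub: 33+31+11+31+36+27 = 169
Hub→N1→N4→N2→N3→N5→Hub: 33+8+36+5+11+18 = 111
Hub→N1→N4→N2→N5→N3→Hub: 33+8+36+16+11+22 = 126
… (46 more)
The minimum is 111.
One optimal route: Hub → N1 → N4 → N2 → N3 → N5 → Hub (or its reverse).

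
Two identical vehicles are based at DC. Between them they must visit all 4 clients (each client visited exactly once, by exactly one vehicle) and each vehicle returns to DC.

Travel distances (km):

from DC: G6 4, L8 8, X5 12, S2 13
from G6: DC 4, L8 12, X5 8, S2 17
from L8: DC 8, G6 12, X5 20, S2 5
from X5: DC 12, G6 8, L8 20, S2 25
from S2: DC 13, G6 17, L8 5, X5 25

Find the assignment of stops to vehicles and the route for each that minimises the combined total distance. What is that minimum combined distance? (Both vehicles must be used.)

50 km — the smallest possible combined total.

There are 2^3 − 1 = 7 ways to divide the 4 stops into two non-empty groups. For each, the best each vehicle can do is its own shortest tour through its group:
  {G6} + {L8, X5, S2}: 8 + 50 = 58
  {L8} + {G6, X5, S2}: 16 + 50 = 66
  {G6, L8} + {X5, S2}: 24 + 50 = 74
  {X5} + {G6, L8, S2}: 24 + 34 = 58
  {G6, X5} + {L8, S2}: 24 + 26 = 50
  {L8, X5} + {G6, S2}: 40 + 34 = 74
  … (7 splits in total)
Best: vehicle 1 DC → G6 → X5 → DC = 24; vehicle 2 DC → L8 → S2 → DC = 26; combined 50.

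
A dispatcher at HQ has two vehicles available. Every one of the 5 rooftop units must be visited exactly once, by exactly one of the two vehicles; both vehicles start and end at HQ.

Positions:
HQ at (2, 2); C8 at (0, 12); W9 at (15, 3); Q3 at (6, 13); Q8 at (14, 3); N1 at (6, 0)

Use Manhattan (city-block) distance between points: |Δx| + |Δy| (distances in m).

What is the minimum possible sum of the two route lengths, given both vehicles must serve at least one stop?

Try each way of splitting the stops between the two vehicles (each non-empty) and, for each split, find the best tour for each vehicle:
  {C8} + {W9, Q3, Q8, N1}: 24 + 52 = 76
  {W9} + {C8, Q3, Q8, N1}: 28 + 54 = 82
  {C8, W9} + {Q3, Q8, N1}: 50 + 50 = 100
  {Q3} + {C8, W9, Q8, N1}: 30 + 54 = 84
  {C8, Q3} + {W9, Q8, N1}: 34 + 32 = 66
  {W9, Q3} + {C8, Q8, N1}: 48 + 52 = 100
  … (15 splits in total)
  {C8, W9, Q3, Q8} + {N1}: 52 + 12 = 64  ← best
Best: vehicle 1 HQ → C8 → Q3 → W9 → Q8 → HQ = 52; vehicle 2 HQ → N1 → HQ = 12; combined 64.

Minimum combined distance: 64 m.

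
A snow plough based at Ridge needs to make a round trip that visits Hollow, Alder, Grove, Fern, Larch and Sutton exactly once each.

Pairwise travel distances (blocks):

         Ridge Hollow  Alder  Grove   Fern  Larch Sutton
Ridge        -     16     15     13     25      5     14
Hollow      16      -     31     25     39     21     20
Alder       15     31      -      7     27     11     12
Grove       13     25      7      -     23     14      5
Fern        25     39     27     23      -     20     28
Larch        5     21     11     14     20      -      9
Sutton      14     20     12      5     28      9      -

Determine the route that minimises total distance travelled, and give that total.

100 blocks — the shortest possible round trip.

Ridge - Hollow - Alder - Grove - Fern - Larch - Sutton - Ridge: 16+31+7+23+20+9+14 = 120
Ridge - Hollow - Alder - Grove - Fern - Sutton - Larch - Ridge: 16+31+7+23+28+9+5 = 119
Ridge - Hollow - Alder - Grove - Larch - Fern - Sutton - Ridge: 16+31+7+14+20+28+14 = 130
Ridge - Hollow - Alder - Grove - Larch - Sutton - Fern - Ridge: 16+31+7+14+9+28+25 = 130
Ridge - Hollow - Alder - Grove - Sutton - Fern - Larch - Ridge: 16+31+7+5+28+20+5 = 112
Ridge - Hollow - Alder - Grove - Sutton - Larch - Fern - Ridge: 16+31+7+5+9+20+25 = 113
Ridge - Hollow - Alder - Fern - Grove - Larch - Sutton - Ridge: 16+31+27+23+14+9+14 = 134
Ridge - Hollow - Alder - Fern - Grove - Sutton - Larch - Ridge: 16+31+27+23+5+9+5 = 116
… (352 more)
Ridge - Hollow - Sutton - Grove - Alder - Fern - Larch - Ridge: 16+20+5+7+27+20+5 = 100  ← best
The minimum is 100.
One optimal route: Ridge → Hollow → Sutton → Grove → Alder → Fern → Larch → Ridge (or its reverse).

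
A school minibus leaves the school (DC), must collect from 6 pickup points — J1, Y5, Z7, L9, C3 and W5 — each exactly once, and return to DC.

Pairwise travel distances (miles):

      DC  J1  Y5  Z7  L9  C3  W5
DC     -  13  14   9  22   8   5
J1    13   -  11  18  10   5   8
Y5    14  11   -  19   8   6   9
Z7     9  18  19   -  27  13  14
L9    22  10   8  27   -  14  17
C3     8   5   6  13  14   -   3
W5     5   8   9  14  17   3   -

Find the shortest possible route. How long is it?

59 miles — the shortest possible round trip.

With 6 stops there are 6!/2 = 360 distinct round trips (a route and its reverse cost the same).
DC → J1 → Y5 → Z7 → L9 → C3 → W5 → DC: 13+11+19+27+14+3+5 = 92
DC → J1 → Y5 → Z7 → L9 → W5 → C3 → DC: 13+11+19+27+17+3+8 = 98
DC → J1 → Y5 → Z7 → C3 → L9 → W5 → DC: 13+11+19+13+14+17+5 = 92
DC → J1 → Y5 → Z7 → C3 → W5 → L9 → DC: 13+11+19+13+3+17+22 = 98
DC → J1 → Y5 → Z7 → W5 → L9 → C3 → DC: 13+11+19+14+17+14+8 = 96
DC → J1 → Y5 → Z7 → W5 → C3 → L9 → DC: 13+11+19+14+3+14+22 = 96
DC → J1 → Y5 → L9 → Z7 → C3 → W5 → DC: 13+11+8+27+13+3+5 = 80
DC → J1 → Y5 → L9 → Z7 → W5 → C3 → DC: 13+11+8+27+14+3+8 = 84
… (352 more)
DC → Z7 → J1 → L9 → Y5 → C3 → W5 → DC: 9+18+10+8+6+3+5 = 59  ← best
The minimum is 59.
One optimal route: DC → Z7 → J1 → L9 → Y5 → C3 → W5 → DC (or its reverse).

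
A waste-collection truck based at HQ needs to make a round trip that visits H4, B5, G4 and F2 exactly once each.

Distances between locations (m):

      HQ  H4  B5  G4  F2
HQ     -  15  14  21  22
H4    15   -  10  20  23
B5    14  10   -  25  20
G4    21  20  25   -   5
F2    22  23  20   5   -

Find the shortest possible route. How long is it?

Shortest round trip = 71 m.

With 4 stops there are 4!/2 = 12 distinct round trips (a route and its reverse cost the same).
HQ→H4→B5→G4→F2→HQ: 15+10+25+5+22 = 77
HQ→H4→B5→F2→G4→HQ: 15+10+20+5+21 = 71
HQ→H4→G4→B5→F2→HQ: 15+20+25+20+22 = 102
HQ→H4→G4→F2→B5→HQ: 15+20+5+20+14 = 74
HQ→H4→F2→B5→G4→HQ: 15+23+20+25+21 = 104
HQ→H4→F2→G4→B5→HQ: 15+23+5+25+14 = 82
HQ→B5→H4→G4→F2→HQ: 14+10+20+5+22 = 71
HQ→B5→H4→F2→G4→HQ: 14+10+23+5+21 = 73
HQ→B5→G4→H4→F2→HQ: 14+25+20+23+22 = 104
HQ→B5→F2→H4→G4→HQ: 14+20+23+20+21 = 98
HQ→G4→H4→B5→F2→HQ: 21+20+10+20+22 = 93
HQ→G4→B5→H4→F2→HQ: 21+25+10+23+22 = 101
The minimum is 71.
One optimal route: HQ → H4 → B5 → F2 → G4 → HQ (or its reverse).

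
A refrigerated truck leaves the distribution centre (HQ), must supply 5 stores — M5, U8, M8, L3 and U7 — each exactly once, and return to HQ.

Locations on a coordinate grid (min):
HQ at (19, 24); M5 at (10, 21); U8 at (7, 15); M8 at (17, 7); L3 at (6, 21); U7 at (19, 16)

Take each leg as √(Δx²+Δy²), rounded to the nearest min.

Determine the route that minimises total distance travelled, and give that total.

There are 60 distinct closed tours to check (reversals are equivalent).
HQ→M5→U8→M8→L3→U7→HQ: 9+7+13+18+14+8 = 69
HQ→M5→U8→M8→U7→L3→HQ: 9+7+13+9+14+13 = 65
HQ→M5→U8→L3→M8→U7→HQ: 9+7+6+18+9+8 = 57
HQ→M5→U8→L3→U7→M8→HQ: 9+7+6+14+9+17 = 62
HQ→M5→U8→U7→M8→L3→HQ: 9+7+12+9+18+13 = 68
HQ→M5→U8→U7→L3→M8→HQ: 9+7+12+14+18+17 = 77
HQ→M5→M8→U8→L3→U7→HQ: 9+16+13+6+14+8 = 66
HQ→M5→M8→U8→U7→L3→HQ: 9+16+13+12+14+13 = 77
HQ→M5→M8→L3→U8→U7→HQ: 9+16+18+6+12+8 = 69
HQ→M5→M8→L3→U7→U8→HQ: 9+16+18+14+12+15 = 84
HQ→M5→M8→U7→U8→L3→HQ: 9+16+9+12+6+13 = 65
HQ→M5→M8→U7→L3→U8→HQ: 9+16+9+14+6+15 = 69
HQ→M5→L3→U8→M8→U7→HQ: 9+4+6+13+9+8 = 49
HQ→M5→L3→U8→U7→M8→HQ: 9+4+6+12+9+17 = 57
… (46 more)
The minimum is 49.
One optimal route: HQ → M5 → L3 → U8 → M8 → U7 → HQ (or its reverse).

49 min — the shortest possible round trip.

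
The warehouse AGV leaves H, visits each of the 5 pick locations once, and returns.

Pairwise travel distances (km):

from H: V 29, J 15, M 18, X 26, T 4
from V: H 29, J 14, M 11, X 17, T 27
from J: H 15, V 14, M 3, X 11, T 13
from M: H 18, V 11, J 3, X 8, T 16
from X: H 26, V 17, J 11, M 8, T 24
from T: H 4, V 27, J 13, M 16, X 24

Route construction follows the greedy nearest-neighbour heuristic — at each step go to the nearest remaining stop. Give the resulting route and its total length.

H → [T:4 / J:15 / M:18 / X:26 / V:29] → T (4)
T → [J:13 / M:16 / X:24 / V:27] → J (13)
J → [M:3 / X:11 / V:14] → M (3)
M → [X:8 / V:11] → X (8)
X → [V:17] → V (17)
Return V→H: 29.
Total = 4 + 13 + 3 + 8 + 17 + 29 = 74.

74 km along H → T → J → M → X → V → H.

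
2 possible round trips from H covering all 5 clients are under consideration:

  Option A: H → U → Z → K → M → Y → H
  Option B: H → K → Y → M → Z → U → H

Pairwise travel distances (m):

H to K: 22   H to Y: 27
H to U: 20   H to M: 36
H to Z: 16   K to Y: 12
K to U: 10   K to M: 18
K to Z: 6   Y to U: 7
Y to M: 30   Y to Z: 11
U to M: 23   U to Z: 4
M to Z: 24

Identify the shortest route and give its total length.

Option A: 20 + 4 + 6 + 18 + 30 + 27 = 105
Option B: 22 + 12 + 30 + 24 + 4 + 20 = 112

Shortest is Option A, total 105 m.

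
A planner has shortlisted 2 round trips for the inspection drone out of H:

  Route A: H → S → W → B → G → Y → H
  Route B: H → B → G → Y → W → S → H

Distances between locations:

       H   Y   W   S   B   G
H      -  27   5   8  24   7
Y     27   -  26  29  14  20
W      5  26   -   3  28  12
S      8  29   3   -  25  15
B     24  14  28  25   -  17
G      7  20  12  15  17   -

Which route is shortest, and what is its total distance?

98 — Route B is the shortest.

Route A: 8 + 3 + 28 + 17 + 20 + 27 = 103
Route B: 24 + 17 + 20 + 26 + 3 + 8 = 98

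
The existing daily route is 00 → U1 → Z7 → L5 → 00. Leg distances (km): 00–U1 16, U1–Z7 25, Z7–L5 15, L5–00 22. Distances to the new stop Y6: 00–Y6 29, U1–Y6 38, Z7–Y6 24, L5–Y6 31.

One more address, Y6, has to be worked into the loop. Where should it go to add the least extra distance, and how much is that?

Insertion cost between consecutive stops i–j is d(i,Y6) + d(Y6,j) − d(i,j):
  between 00 and U1: 29 + 38 − 16 = 51
  between U1 and Z7: 38 + 24 − 25 = 37
  between Z7 and L5: 24 + 31 − 15 = 40
  between L5 and 00: 31 + 29 − 22 = 38
Cheapest insertion is between U1 and Z7, adding 37.
New total = 78 + 37 = 115.

+37 km — insert Y6 between U1 and Z7.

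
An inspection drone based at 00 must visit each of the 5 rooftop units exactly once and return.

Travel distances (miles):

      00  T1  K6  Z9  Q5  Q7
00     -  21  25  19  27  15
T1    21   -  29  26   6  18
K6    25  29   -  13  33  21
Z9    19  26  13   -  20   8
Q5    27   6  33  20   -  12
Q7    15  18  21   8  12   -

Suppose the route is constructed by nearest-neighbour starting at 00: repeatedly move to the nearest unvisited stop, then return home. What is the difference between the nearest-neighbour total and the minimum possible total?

13 miles longer than the optimal tour.

From 00: Q7=15, Z9=19, T1=21, K6=25, Q5=27 → choose Q7 (15).
From Q7: Z9=8, Q5=12, T1=18, K6=21 → choose Z9 (8).
From Z9: K6=13, Q5=20, T1=26 → choose K6 (13).
From K6: T1=29, Q5=33 → choose T1 (29).
From T1: Q5=6 → choose Q5 (6).
NN route 00 → Q7 → Z9 → K6 → T1 → Q5 → 00 costs 98.
Optimal: 00 → T1 → Q5 → Q7 → Z9 → K6 → 00 costs 85 (by enumerating all 60 distinct tours).
Excess = 98 − 85 = 13.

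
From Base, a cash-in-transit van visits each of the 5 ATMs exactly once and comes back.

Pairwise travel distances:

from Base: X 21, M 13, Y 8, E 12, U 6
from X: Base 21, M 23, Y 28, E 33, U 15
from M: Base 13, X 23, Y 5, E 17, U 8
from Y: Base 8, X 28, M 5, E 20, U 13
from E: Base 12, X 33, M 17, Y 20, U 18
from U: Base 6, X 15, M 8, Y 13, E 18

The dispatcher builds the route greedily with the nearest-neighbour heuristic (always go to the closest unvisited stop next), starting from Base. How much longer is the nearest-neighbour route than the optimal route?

Base: U=6, Y=8, E=12, M=13, X=21 ⇒ U
U: M=8, Y=13, X=15, E=18 ⇒ M
M: Y=5, E=17, X=23 ⇒ Y
Y: E=20, X=28 ⇒ E
E: X=33 ⇒ X
NN route Base → U → M → Y → E → X → Base costs 93.
Optimal: Base → X → U → M → Y → E → Base costs 81 (by enumerating all 60 distinct tours).
Excess = 93 − 81 = 12.

Excess over optimum: 12.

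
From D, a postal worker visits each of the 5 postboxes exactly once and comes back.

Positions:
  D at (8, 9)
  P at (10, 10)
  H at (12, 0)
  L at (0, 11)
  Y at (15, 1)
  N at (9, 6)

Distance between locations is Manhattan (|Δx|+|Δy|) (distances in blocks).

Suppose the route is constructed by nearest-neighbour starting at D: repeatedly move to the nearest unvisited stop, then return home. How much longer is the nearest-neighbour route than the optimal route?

Excess over optimum: 4 blocks.

From D: P=3, N=4, L=10, H=13, Y=15 → choose P (3).
From P: N=5, L=11, H=12, Y=14 → choose N (5).
From N: H=9, Y=11, L=14 → choose H (9).
From H: Y=4, L=23 → choose Y (4).
From Y: L=25 → choose L (25).
NN route D → P → N → H → Y → L → D costs 56.
Optimal: D → L → P → H → Y → N → D costs 52 (by enumerating all 60 distinct tours).
Excess = 56 − 52 = 4.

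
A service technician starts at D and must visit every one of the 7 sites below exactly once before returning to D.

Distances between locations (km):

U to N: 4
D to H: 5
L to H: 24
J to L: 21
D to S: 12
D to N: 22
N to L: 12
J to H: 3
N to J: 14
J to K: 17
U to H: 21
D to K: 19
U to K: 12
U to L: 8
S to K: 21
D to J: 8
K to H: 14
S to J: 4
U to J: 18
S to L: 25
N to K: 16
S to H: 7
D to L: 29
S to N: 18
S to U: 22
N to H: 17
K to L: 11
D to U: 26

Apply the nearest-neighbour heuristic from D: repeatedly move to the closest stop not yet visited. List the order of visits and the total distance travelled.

D → [H:5 / J:8 / S:12 / K:19 / N:22 / U:26 / L:29] → H (5)
H → [J:3 / S:7 / K:14 / N:17 / U:21 / L:24] → J (3)
J → [S:4 / N:14 / K:17 / U:18 / L:21] → S (4)
S → [N:18 / K:21 / U:22 / L:25] → N (18)
N → [U:4 / L:12 / K:16] → U (4)
U → [L:8 / K:12] → L (8)
L → [K:11] → K (11)
Return K→D: 19.
Total = 5 + 3 + 4 + 18 + 4 + 8 + 11 + 19 = 72.

Nearest-neighbour total = 72 km; route D → H → J → S → N → U → L → K → D.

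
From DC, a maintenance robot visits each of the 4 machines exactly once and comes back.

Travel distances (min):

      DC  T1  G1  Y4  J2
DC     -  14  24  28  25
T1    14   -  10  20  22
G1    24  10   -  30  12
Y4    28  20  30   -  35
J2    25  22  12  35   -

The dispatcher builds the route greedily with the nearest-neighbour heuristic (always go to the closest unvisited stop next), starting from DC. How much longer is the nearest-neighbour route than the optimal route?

DC: T1=14, G1=24, J2=25, Y4=28 ⇒ T1
T1: G1=10, Y4=20, J2=22 ⇒ G1
G1: J2=12, Y4=30 ⇒ J2
J2: Y4=35 ⇒ Y4
NN route DC → T1 → G1 → J2 → Y4 → DC costs 99.
Optimal: DC → Y4 → T1 → G1 → J2 → DC costs 95 (by enumerating all 12 distinct tours).
Excess = 99 − 95 = 4.

Excess over optimum: 4 min.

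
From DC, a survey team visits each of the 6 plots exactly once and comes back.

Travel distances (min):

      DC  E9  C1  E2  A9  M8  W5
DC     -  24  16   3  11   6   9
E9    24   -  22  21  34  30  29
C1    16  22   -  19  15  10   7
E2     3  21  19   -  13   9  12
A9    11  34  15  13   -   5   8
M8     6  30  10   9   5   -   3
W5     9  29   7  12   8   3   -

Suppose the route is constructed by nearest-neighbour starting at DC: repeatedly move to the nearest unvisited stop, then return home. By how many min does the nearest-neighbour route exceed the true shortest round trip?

23 min longer than the optimal tour.

DC: E2=3, M8=6, W5=9, A9=11, C1=16, E9=24 ⇒ E2
E2: M8=9, W5=12, A9=13, C1=19, E9=21 ⇒ M8
M8: W5=3, A9=5, C1=10, E9=30 ⇒ W5
W5: C1=7, A9=8, E9=29 ⇒ C1
C1: A9=15, E9=22 ⇒ A9
A9: E9=34 ⇒ E9
NN route DC → E2 → M8 → W5 → C1 → A9 → E9 → DC costs 95.
Optimal: DC → E2 → E9 → C1 → W5 → A9 → M8 → DC costs 72 (by enumerating all 360 distinct tours).
Excess = 95 − 72 = 23.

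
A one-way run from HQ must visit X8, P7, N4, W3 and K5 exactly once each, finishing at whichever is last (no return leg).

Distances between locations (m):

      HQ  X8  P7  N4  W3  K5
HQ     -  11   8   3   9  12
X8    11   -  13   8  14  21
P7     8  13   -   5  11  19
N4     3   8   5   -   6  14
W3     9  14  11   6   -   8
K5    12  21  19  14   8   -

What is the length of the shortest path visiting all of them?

There are 5! = 120 possible orderings.
HQ→X8→P7→N4→W3→K5: 11+13+5+6+8 = 43
HQ→X8→P7→N4→K5→W3: 11+13+5+14+8 = 51
HQ→X8→P7→W3→N4→K5: 11+13+11+6+14 = 55
HQ→X8→P7→W3→K5→N4: 11+13+11+8+14 = 57
HQ→X8→P7→K5→N4→W3: 11+13+19+14+6 = 63
HQ→X8→P7→K5→W3→N4: 11+13+19+8+6 = 57
HQ→X8→N4→P7→W3→K5: 11+8+5+11+8 = 43
HQ→X8→N4→P7→K5→W3: 11+8+5+19+8 = 51
HQ→X8→N4→W3→P7→K5: 11+8+6+11+19 = 55
HQ→X8→N4→W3→K5→P7: 11+8+6+8+19 = 52
HQ→X8→N4→K5→P7→W3: 11+8+14+19+11 = 63
HQ→X8→N4→K5→W3→P7: 11+8+14+8+11 = 52
HQ→X8→W3→P7→N4→K5: 11+14+11+5+14 = 55
HQ→X8→W3→P7→K5→N4: 11+14+11+19+14 = 69
… (106 more)
The minimum is 43.
One shortest path: HQ → X8 → P7 → N4 → W3 → K5.

Shortest open route: 43 m.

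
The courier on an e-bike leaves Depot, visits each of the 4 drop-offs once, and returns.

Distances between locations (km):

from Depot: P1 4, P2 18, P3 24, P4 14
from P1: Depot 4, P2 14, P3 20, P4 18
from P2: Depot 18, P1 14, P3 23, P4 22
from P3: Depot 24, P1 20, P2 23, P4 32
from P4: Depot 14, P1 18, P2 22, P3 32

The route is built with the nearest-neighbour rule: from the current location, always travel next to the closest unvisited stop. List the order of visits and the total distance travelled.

96 km along Depot → P1 → P2 → P4 → P3 → Depot.

At Depot the remaining stops are P1 4, P4 14, P2 18, P3 24; go to P1.
At P1 the remaining stops are P2 14, P4 18, P3 20; go to P2.
At P2 the remaining stops are P4 22, P3 23; go to P4.
At P4 the remaining stops are P3 32; go to P3.
Return P3→Depot: 24.
Total = 4 + 14 + 22 + 32 + 24 = 96.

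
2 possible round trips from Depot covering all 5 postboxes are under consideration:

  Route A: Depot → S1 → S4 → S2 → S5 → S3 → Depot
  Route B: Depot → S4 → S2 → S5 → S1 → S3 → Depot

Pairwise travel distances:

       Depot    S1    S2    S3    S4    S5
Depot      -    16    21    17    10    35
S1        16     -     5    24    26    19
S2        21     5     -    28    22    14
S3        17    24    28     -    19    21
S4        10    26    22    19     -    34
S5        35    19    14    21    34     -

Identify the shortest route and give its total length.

Route A: 16 + 26 + 22 + 14 + 21 + 17 = 116
Route B: 10 + 22 + 14 + 19 + 24 + 17 = 106

Shortest is Route B, total 106.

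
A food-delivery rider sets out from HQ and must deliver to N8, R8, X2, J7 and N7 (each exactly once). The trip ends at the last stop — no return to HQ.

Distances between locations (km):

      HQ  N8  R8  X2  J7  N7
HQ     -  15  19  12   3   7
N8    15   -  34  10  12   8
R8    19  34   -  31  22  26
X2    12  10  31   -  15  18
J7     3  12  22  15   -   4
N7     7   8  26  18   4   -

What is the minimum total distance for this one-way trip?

56 km — the minimum one-way total.

There are 5! = 120 possible orderings.
HQ→N8→R8→X2→J7→N7: 15+34+31+15+4 = 99
HQ→N8→R8→X2→N7→J7: 15+34+31+18+4 = 102
HQ→N8→R8→J7→X2→N7: 15+34+22+15+18 = 104
HQ→N8→R8→J7→N7→X2: 15+34+22+4+18 = 93
HQ→N8→R8→N7→X2→J7: 15+34+26+18+15 = 108
HQ→N8→R8→N7→J7→X2: 15+34+26+4+15 = 94
HQ→N8→X2→R8→J7→N7: 15+10+31+22+4 = 82
HQ→N8→X2→R8→N7→J7: 15+10+31+26+4 = 86
HQ→N8→X2→J7→R8→N7: 15+10+15+22+26 = 88
HQ→N8→X2→J7→N7→R8: 15+10+15+4+26 = 70
HQ→N8→X2→N7→R8→J7: 15+10+18+26+22 = 91
HQ→N8→X2→N7→J7→R8: 15+10+18+4+22 = 69
HQ→N8→J7→R8→X2→N7: 15+12+22+31+18 = 98
HQ→N8→J7→R8→N7→X2: 15+12+22+26+18 = 93
… (106 more)
HQ→X2→N8→N7→J7→R8: 12+10+8+4+22 = 56  ← best
The minimum is 56.
One shortest path: HQ → X2 → N8 → N7 → J7 → R8.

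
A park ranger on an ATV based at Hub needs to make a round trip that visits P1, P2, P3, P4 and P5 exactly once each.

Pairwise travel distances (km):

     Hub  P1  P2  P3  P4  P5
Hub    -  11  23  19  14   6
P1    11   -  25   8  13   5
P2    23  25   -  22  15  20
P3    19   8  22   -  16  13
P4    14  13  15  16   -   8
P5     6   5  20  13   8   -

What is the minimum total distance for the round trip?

70 km — the shortest possible round trip.

Hub → P1 → P2 → P3 → P4 → P5 → Hub: 11+25+22+16+8+6 = 88
Hub → P1 → P2 → P3 → P5 → P4 → Hub: 11+25+22+13+8+14 = 93
Hub → P1 → P2 → P4 → P3 → P5 → Hub: 11+25+15+16+13+6 = 86
Hub → P1 → P2 → P4 → P5 → P3 → Hub: 11+25+15+8+13+19 = 91
Hub → P1 → P2 → P5 → P3 → P4 → Hub: 11+25+20+13+16+14 = 99
Hub → P1 → P2 → P5 → P4 → P3 → Hub: 11+25+20+8+16+19 = 99
Hub → P1 → P3 → P2 → P4 → P5 → Hub: 11+8+22+15+8+6 = 70
Hub → P1 → P3 → P2 → P5 → P4 → Hub: 11+8+22+20+8+14 = 83
Hub → P1 → P3 → P4 → P2 → P5 → Hub: 11+8+16+15+20+6 = 76
Hub → P1 → P3 → P4 → P5 → P2 → Hub: 11+8+16+8+20+23 = 86
Hub → P1 → P3 → P5 → P2 → P4 → Hub: 11+8+13+20+15+14 = 81
Hub → P1 → P3 → P5 → P4 → P2 → Hub: 11+8+13+8+15+23 = 78
Hub → P1 → P4 → P2 → P3 → P5 → Hub: 11+13+15+22+13+6 = 80
Hub → P1 → P4 → P2 → P5 → P3 → Hub: 11+13+15+20+13+19 = 91
… (46 more)
The minimum is 70.
One optimal route: Hub → P1 → P3 → P2 → P4 → P5 → Hub (or its reverse).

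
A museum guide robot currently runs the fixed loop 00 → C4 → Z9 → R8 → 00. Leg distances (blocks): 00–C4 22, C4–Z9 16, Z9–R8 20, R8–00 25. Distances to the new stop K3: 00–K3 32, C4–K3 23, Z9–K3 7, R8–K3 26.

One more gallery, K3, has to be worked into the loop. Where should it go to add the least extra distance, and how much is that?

Minimum extra distance: 13 blocks, inserting K3 between Z9 and R8.

Insertion cost between consecutive stops i–j is d(i,K3) + d(K3,j) − d(i,j):
  between 00 and C4: 32 + 23 − 22 = 33
  between C4 and Z9: 23 + 7 − 16 = 14
  between Z9 and R8: 7 + 26 − 20 = 13
  between R8 and 00: 26 + 32 − 25 = 33
Cheapest insertion is between Z9 and R8, adding 13.
New total = 83 + 13 = 96.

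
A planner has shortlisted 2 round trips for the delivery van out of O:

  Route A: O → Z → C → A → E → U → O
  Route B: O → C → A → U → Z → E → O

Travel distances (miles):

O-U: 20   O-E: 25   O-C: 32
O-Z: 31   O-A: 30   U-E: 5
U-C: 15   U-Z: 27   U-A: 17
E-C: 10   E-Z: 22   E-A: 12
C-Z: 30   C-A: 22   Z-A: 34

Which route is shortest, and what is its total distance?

Shortest is Route A, total 120 miles.

Route A: 31 + 30 + 22 + 12 + 5 + 20 = 120
Route B: 32 + 22 + 17 + 27 + 22 + 25 = 145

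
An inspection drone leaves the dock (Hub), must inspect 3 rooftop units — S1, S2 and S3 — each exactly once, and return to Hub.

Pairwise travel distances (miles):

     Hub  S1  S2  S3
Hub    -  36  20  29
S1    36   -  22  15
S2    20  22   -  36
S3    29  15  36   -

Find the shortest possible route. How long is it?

There are 3 distinct closed tours to check (reversals are equivalent).
Hub-S1-S2-S3-Hub: 36+22+36+29 = 123
Hub-S1-S3-S2-Hub: 36+15+36+20 = 107
Hub-S2-S1-S3-Hub: 20+22+15+29 = 86
The minimum is 86.
One optimal route: Hub → S2 → S1 → S3 → Hub (or its reverse).

Shortest round trip = 86 miles.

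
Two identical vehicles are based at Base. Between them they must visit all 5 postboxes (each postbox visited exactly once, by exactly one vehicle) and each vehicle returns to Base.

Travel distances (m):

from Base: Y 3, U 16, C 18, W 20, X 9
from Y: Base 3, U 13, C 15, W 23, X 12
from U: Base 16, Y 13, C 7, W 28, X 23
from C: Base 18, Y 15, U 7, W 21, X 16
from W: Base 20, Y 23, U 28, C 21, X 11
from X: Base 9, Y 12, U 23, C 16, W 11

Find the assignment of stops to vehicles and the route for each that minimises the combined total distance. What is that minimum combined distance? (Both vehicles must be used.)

70 m — the smallest possible combined total.

There are 2^4 − 1 = 15 ways to divide the 5 stops into two non-empty groups. For each, the best each vehicle can do is its own shortest tour through its group:
  {Y} + {U, C, W, X}: 6 + 64 = 70
  {U} + {Y, C, W, X}: 32 + 59 = 91
  {Y, U} + {C, W, X}: 32 + 59 = 91
  {C} + {Y, U, W, X}: 36 + 64 = 100
  {Y, C} + {U, W, X}: 36 + 64 = 100
  {U, C} + {Y, W, X}: 41 + 46 = 87
  … (15 splits in total)
Best: vehicle 1 Base → Y → Base = 6; vehicle 2 Base → U → C → W → X → Base = 64; combined 70.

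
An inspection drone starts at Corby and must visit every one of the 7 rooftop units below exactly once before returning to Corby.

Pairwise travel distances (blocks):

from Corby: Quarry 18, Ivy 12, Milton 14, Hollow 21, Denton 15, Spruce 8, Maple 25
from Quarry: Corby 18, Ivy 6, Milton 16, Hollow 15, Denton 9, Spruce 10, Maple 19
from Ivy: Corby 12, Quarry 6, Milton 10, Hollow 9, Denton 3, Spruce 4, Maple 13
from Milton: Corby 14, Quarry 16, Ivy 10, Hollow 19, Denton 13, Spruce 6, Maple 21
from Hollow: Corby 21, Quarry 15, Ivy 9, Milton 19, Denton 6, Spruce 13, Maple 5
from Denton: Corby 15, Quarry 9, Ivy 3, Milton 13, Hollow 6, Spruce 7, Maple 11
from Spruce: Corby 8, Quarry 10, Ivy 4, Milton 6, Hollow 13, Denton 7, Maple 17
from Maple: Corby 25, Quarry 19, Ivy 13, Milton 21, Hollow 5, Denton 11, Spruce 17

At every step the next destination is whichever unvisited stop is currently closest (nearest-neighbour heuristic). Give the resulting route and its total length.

Nearest-neighbour total = 75 blocks; route Corby → Spruce → Ivy → Denton → Hollow → Maple → Quarry → Milton → Corby.

At Corby the remaining stops are Spruce 8, Ivy 12, Milton 14, Denton 15, Quarry 18, Hollow 21, Maple 25; go to Spruce.
At Spruce the remaining stops are Ivy 4, Milton 6, Denton 7, Quarry 10, Hollow 13, Maple 17; go to Ivy.
At Ivy the remaining stops are Denton 3, Quarry 6, Hollow 9, Milton 10, Maple 13; go to Denton.
At Denton the remaining stops are Hollow 6, Quarry 9, Maple 11, Milton 13; go to Hollow.
At Hollow the remaining stops are Maple 5, Quarry 15, Milton 19; go to Maple.
At Maple the remaining stops are Quarry 19, Milton 21; go to Quarry.
At Quarry the remaining stops are Milton 16; go to Milton.
Return Milton→Corby: 14.
Total = 8 + 4 + 3 + 6 + 5 + 19 + 16 + 14 = 75.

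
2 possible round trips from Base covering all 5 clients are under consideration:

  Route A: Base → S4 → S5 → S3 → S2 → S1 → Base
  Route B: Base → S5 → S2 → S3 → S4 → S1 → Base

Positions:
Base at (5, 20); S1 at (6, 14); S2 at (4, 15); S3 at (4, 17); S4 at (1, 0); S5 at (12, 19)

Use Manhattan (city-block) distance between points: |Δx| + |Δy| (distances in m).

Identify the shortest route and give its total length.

Route A: 24 + 30 + 10 + 2 + 3 + 7 = 76
Route B: 8 + 12 + 2 + 20 + 19 + 7 = 68

68 m — Route B is the shortest.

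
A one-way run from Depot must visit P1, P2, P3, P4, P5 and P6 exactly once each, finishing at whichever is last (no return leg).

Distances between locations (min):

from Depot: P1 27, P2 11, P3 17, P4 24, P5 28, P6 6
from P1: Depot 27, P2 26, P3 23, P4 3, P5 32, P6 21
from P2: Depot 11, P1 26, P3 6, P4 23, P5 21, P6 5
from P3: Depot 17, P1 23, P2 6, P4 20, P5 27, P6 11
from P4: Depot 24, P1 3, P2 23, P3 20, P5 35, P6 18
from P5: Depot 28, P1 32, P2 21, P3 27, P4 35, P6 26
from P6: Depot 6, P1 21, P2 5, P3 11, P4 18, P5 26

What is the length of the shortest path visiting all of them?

Minimum one-way distance = 72 min.

There are 6! = 720 possible orderings.
Depot - P1 - P2 - P3 - P4 - P5 - P6: 27+26+6+20+35+26 = 140
Depot - P1 - P2 - P3 - P4 - P6 - P5: 27+26+6+20+18+26 = 123
Depot - P1 - P2 - P3 - P5 - P4 - P6: 27+26+6+27+35+18 = 139
Depot - P1 - P2 - P3 - P5 - P6 - P4: 27+26+6+27+26+18 = 130
Depot - P1 - P2 - P3 - P6 - P4 - P5: 27+26+6+11+18+35 = 123
Depot - P1 - P2 - P3 - P6 - P5 - P4: 27+26+6+11+26+35 = 131
Depot - P1 - P2 - P4 - P3 - P5 - P6: 27+26+23+20+27+26 = 149
Depot - P1 - P2 - P4 - P3 - P6 - P5: 27+26+23+20+11+26 = 133
… (712 more)
Depot - P6 - P2 - P3 - P4 - P1 - P5: 6+5+6+20+3+32 = 72  ← best
The minimum is 72.
One shortest path: Depot → P6 → P2 → P3 → P4 → P1 → P5.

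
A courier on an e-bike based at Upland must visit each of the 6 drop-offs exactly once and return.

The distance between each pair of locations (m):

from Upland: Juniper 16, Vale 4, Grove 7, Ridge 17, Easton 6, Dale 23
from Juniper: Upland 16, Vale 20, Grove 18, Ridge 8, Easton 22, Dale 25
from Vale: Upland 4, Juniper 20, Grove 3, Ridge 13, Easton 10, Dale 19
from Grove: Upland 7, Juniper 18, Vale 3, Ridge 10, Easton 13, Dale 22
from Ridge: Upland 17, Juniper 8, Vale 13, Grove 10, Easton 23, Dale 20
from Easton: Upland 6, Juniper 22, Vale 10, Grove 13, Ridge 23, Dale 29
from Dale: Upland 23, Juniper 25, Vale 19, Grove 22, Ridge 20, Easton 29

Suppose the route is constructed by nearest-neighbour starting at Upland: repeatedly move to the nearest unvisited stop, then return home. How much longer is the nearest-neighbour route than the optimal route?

Excess over optimum: 14 m.

From Upland: Vale=4, Easton=6, Grove=7, Juniper=16, Ridge=17, Dale=23 → choose Vale (4).
From Vale: Grove=3, Easton=10, Ridge=13, Dale=19, Juniper=20 → choose Grove (3).
From Grove: Ridge=10, Easton=13, Juniper=18, Dale=22 → choose Ridge (10).
From Ridge: Juniper=8, Dale=20, Easton=23 → choose Juniper (8).
From Juniper: Easton=22, Dale=25 → choose Easton (22).
From Easton: Dale=29 → choose Dale (29).
NN route Upland → Vale → Grove → Ridge → Juniper → Easton → Dale → Upland costs 99.
Optimal: Upland → Juniper → Ridge → Dale → Vale → Grove → Easton → Upland costs 85 (by enumerating all 360 distinct tours).
Excess = 99 − 85 = 14.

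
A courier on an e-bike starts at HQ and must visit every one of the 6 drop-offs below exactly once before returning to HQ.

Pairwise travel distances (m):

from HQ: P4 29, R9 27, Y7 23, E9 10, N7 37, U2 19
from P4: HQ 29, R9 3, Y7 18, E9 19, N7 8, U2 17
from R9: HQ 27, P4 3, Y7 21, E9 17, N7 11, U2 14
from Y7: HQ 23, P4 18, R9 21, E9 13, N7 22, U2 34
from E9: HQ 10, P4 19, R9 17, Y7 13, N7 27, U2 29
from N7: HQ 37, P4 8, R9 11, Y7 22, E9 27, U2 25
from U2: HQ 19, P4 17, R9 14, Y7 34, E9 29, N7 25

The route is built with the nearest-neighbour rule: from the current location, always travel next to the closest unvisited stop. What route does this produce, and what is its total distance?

Nearest-neighbour total = 99 m; route HQ → E9 → Y7 → P4 → R9 → N7 → U2 → HQ.

From HQ: distances to unvisited — E9=10, U2=19, Y7=23, R9=27, P4=29, N7=37. Nearest is E9 (10).
From E9: distances to unvisited — Y7=13, R9=17, P4=19, N7=27, U2=29. Nearest is Y7 (13).
From Y7: distances to unvisited — P4=18, R9=21, N7=22, U2=34. Nearest is P4 (18).
From P4: distances to unvisited — R9=3, N7=8, U2=17. Nearest is R9 (3).
From R9: distances to unvisited — N7=11, U2=14. Nearest is N7 (11).
From N7: distances to unvisited — U2=25. Nearest is U2 (25).
Return U2→HQ: 19.
Total = 10 + 13 + 18 + 3 + 11 + 25 + 19 = 99.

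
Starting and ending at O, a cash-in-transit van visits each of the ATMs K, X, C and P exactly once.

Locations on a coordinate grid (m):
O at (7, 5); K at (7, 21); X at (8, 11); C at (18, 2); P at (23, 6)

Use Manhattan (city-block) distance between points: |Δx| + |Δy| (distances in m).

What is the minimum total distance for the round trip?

With 4 stops there are 4!/2 = 12 distinct round trips (a route and its reverse cost the same).
O - K - X - C - P - O: 16+11+19+9+17 = 72
O - K - X - P - C - O: 16+11+20+9+14 = 70
O - K - C - X - P - O: 16+30+19+20+17 = 102
O - K - C - P - X - O: 16+30+9+20+7 = 82
O - K - P - X - C - O: 16+31+20+19+14 = 100
O - K - P - C - X - O: 16+31+9+19+7 = 82
O - X - K - C - P - O: 7+11+30+9+17 = 74
O - X - K - P - C - O: 7+11+31+9+14 = 72
O - X - C - K - P - O: 7+19+30+31+17 = 104
O - X - P - K - C - O: 7+20+31+30+14 = 102
O - C - K - X - P - O: 14+30+11+20+17 = 92
O - C - X - K - P - O: 14+19+11+31+17 = 92
The minimum is 70.
One optimal route: O → K → X → P → C → O (or its reverse).

Minimum total distance: 70 m.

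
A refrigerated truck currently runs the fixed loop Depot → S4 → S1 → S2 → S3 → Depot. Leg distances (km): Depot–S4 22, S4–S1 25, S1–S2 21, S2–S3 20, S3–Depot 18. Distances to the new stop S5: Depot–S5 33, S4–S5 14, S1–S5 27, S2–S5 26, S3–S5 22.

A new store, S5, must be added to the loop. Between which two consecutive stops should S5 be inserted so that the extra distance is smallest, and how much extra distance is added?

+16 km — insert S5 between S4 and S1.

Insertion cost between consecutive stops i–j is d(i,S5) + d(S5,j) − d(i,j):
  between Depot and S4: 33 + 14 − 22 = 25
  between S4 and S1: 14 + 27 − 25 = 16
  between S1 and S2: 27 + 26 − 21 = 32
  between S2 and S3: 26 + 22 − 20 = 28
  between S3 and Depot: 22 + 33 − 18 = 37
Cheapest insertion is between S4 and S1, adding 16.
New total = 106 + 16 = 122.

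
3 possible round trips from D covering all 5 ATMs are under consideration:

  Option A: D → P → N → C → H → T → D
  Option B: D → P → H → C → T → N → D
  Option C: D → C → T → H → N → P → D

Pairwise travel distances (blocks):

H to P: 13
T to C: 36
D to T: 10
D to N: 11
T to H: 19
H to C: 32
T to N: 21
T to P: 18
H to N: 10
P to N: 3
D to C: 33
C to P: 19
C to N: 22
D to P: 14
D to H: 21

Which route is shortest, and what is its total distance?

Shortest is Option A, total 100 blocks.

Option A: 14 + 3 + 22 + 32 + 19 + 10 = 100
Option B: 14 + 13 + 32 + 36 + 21 + 11 = 127
Option C: 33 + 36 + 19 + 10 + 3 + 14 = 115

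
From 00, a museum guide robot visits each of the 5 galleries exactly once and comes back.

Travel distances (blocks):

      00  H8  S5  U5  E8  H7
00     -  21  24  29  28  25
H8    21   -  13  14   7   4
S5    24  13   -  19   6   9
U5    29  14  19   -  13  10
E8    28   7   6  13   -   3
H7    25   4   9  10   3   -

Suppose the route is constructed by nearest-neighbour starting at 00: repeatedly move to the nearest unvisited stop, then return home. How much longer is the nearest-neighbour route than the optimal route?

From 00: H8=21, S5=24, H7=25, E8=28, U5=29 → choose H8 (21).
From H8: H7=4, E8=7, S5=13, U5=14 → choose H7 (4).
From H7: E8=3, S5=9, U5=10 → choose E8 (3).
From E8: S5=6, U5=13 → choose S5 (6).
From S5: U5=19 → choose U5 (19).
NN route 00 → H8 → H7 → E8 → S5 → U5 → 00 costs 82.
Optimal: 00 → H8 → U5 → H7 → E8 → S5 → 00 costs 78 (by enumerating all 60 distinct tours).
Excess = 82 − 78 = 4.

4 blocks longer than the optimal tour.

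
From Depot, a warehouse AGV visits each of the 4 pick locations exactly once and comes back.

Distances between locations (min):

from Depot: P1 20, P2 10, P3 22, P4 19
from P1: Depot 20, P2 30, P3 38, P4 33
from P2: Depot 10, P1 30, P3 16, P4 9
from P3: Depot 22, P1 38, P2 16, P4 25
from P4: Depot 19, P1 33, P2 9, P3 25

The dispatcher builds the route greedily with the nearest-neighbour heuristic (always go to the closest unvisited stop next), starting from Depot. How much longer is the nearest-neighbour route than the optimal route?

Depot: P2=10, P4=19, P1=20, P3=22 ⇒ P2
P2: P4=9, P3=16, P1=30 ⇒ P4
P4: P3=25, P1=33 ⇒ P3
P3: P1=38 ⇒ P1
NN route Depot → P2 → P4 → P3 → P1 → Depot costs 102.
Optimal: Depot → P1 → P4 → P2 → P3 → Depot costs 100 (by enumerating all 12 distinct tours).
Excess = 102 − 100 = 2.

The nearest-neighbour route is 2 min longer than optimal.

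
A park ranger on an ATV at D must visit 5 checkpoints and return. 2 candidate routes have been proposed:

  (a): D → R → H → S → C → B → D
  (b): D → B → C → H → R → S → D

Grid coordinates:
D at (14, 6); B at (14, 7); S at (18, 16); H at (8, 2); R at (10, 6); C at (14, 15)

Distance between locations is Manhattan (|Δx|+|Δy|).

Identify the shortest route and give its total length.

Shortest is (a), total 48.

(a): 4 + 6 + 24 + 5 + 8 + 1 = 48
(b): 1 + 8 + 19 + 6 + 18 + 14 = 66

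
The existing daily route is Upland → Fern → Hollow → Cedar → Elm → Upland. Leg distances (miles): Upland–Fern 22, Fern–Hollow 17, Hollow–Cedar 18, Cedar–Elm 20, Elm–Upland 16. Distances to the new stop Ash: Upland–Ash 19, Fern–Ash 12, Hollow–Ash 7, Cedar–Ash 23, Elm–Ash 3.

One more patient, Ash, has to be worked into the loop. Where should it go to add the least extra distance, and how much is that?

Insertion cost between consecutive stops i–j is d(i,Ash) + d(Ash,j) − d(i,j):
  between Upland and Fern: 19 + 12 − 22 = 9
  between Fern and Hollow: 12 + 7 − 17 = 2
  between Hollow and Cedar: 7 + 23 − 18 = 12
  between Cedar and Elm: 23 + 3 − 20 = 6
  between Elm and Upland: 3 + 19 − 16 = 6
Cheapest insertion is between Fern and Hollow, adding 2.
New total = 93 + 2 = 95.

Minimum extra distance: 2 miles, inserting Ash between Fern and Hollow.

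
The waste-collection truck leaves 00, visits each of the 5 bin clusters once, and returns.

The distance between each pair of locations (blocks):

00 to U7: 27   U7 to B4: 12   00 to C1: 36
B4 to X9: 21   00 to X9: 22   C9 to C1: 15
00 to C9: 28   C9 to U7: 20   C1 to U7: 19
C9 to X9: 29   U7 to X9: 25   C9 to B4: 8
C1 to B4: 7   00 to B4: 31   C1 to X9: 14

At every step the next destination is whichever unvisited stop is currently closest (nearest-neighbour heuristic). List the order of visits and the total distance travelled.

Nearest-neighbour total = 98 blocks; route 00 → X9 → C1 → B4 → C9 → U7 → 00.

00 → [X9:22 / U7:27 / C9:28 / B4:31 / C1:36] → X9 (22)
X9 → [C1:14 / B4:21 / U7:25 / C9:29] → C1 (14)
C1 → [B4:7 / C9:15 / U7:19] → B4 (7)
B4 → [C9:8 / U7:12] → C9 (8)
C9 → [U7:20] → U7 (20)
Return U7→00: 27.
Total = 22 + 14 + 7 + 8 + 20 + 27 = 98.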